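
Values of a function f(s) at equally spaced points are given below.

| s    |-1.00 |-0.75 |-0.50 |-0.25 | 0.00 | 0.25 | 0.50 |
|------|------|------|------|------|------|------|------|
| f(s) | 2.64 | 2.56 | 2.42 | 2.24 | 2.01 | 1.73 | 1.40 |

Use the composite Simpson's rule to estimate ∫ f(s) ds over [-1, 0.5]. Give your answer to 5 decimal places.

h = 0.25, n = 6.
(h/3)·[y₀ + 4y₁ + 2y₂ + 4y₃ + 2y₄ + 4y₅ + y₆] = 0.083333·(39.02) = 3.25167.

3.25167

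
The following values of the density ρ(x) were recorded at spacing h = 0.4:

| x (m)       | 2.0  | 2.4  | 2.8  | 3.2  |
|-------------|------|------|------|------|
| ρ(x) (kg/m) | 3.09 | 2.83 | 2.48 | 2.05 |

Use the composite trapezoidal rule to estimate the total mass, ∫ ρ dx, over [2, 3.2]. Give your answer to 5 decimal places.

h = 0.4, n = 3.
(h/2)·[y₀ + 2y₁ + 2y₂ + y₃] = 0.2·(15.76) = 3.15200.

3.15200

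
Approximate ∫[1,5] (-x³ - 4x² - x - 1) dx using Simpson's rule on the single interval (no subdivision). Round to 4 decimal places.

-337.3333

S = (b−a)/6 · [f(1) + 4f(3) + f(5)] = 0.666667·[(-7) + 4·(-67) + (-231)] = -337.3333.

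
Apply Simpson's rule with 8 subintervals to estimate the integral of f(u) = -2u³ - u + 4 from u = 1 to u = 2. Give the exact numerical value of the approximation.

h = (2 − 1)/8 = 0.125.
Nodes u₀,…,u₈ = 1, 1.125, 1.25, 1.375, 1.5, 1.625, 1.75, 1.875, 2.
f(u) = -2u³ - u + 4: f₀=1, f₁=0.02734375, f₂=-1.15625, f₃=-2.57421875, f₄=-4.25, f₅=-6.20703125, f₆=-8.46875, f₇=-11.05859375, f₈=-14.
(h/3)·[f₀ + 4f₁ + 2f₂ + 4f₃ + 2f₄ + 4f₅ + 2f₆ + 4f₇ + f₈] = 0.041667·(-120) = -5.

-5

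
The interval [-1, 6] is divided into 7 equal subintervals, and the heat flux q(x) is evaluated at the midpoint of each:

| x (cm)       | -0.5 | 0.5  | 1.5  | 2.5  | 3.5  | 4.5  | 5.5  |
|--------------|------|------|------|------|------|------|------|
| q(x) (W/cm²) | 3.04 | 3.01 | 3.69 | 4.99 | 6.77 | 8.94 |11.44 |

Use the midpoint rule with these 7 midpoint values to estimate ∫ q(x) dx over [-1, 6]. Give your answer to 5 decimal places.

h = 1, n = 7.
h·[y(m₁) + y(m₂) + y(m₃) + y(m₄) + y(m₅) + y(m₆) + y(m₇)] = 1·(41.88) = 41.88000.

41.88000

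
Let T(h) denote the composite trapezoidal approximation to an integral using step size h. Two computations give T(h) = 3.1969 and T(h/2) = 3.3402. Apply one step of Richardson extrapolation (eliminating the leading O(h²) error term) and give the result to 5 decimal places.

3.38797

R = (4·T(h/2) − T(h)) / 3 = (4·3.3402 − 3.1969)/3 = (10.1639)/3 = 3.38797.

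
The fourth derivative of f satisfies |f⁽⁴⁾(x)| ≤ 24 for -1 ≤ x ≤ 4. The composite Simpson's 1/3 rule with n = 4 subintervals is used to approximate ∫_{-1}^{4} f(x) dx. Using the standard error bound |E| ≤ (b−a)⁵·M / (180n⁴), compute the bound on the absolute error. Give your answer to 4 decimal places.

|E| ≤ (5)⁵·24 / (180·4⁴) = 75000/46080 = 1.6276.

1.6276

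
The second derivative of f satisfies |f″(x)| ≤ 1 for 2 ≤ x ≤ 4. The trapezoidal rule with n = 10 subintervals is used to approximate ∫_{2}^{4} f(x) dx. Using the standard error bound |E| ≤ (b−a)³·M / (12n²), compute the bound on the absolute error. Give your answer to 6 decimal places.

|E| ≤ (2)³·1 / (12·10²) = 8/1200 = 0.006667.

0.006667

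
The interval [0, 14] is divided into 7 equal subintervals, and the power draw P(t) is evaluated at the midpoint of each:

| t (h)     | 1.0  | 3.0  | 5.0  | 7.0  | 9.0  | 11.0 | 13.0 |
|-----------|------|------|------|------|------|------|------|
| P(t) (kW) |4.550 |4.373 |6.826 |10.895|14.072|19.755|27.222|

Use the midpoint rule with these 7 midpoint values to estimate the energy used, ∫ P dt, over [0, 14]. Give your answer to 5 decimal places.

175.38600

h = 2, n = 7.
h·[y(m₁) + y(m₂) + y(m₃) + y(m₄) + y(m₅) + y(m₆) + y(m₇)] = 2·(87.693) = 175.38600.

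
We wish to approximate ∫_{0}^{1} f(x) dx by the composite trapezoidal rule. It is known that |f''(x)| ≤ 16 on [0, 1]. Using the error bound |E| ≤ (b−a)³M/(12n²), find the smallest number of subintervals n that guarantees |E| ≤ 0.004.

Need 16/(12n²) ≤ 0.004.
n² ≥ 16/(12·0.004) = 333.333 ⇒ n ≥ 18.2574, so the smallest n is 19.

19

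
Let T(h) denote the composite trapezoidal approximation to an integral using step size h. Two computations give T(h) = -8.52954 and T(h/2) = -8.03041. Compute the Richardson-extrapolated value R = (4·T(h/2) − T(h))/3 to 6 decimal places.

R = (4·T(h/2) − T(h)) / 3 = (4·(-8.03041) − (-8.52954))/3 = (-23.59210)/3 = -7.864033.

-7.864033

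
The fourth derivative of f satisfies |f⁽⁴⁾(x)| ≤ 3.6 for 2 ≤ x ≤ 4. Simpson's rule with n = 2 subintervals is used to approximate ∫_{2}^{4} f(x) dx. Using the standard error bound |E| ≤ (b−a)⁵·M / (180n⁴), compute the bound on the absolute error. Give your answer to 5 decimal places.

0.04000

|E| ≤ (2)⁵·3.6 / (180·2⁴) = 115.2/2880 = 0.04000.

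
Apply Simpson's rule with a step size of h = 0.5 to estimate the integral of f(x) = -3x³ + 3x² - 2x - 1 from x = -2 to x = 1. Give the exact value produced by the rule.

20.25

h = (1 − (-2))/6 = 0.5.
Nodes x₀,…,x₆ = -2, -1.5, -1, -0.5, 0, 0.5, 1.
f(x) = -3x³ + 3x² - 2x - 1: f₀=39, f₁=18.875, f₂=7, f₃=1.125, f₄=-1, f₅=-1.625, f₆=-3.
(h/3)·[f₀ + 4f₁ + 2f₂ + 4f₃ + 2f₄ + 4f₅ + f₆] = 0.166667·(121.5) = 20.25.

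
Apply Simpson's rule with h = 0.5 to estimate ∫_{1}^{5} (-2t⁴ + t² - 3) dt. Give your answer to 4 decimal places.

h = (5 − 1)/8 = 0.5.
Nodes t₀,…,t₈ = 1, 1.5, 2, 2.5, 3, 3.5, 4, 4.5, 5.
f(t) = -2t⁴ + t² - 3: f₀=-4, f₁=-10.875, f₂=-31, f₃=-74.875, f₄=-156, f₅=-290.875, f₆=-499, f₇=-802.875, f₈=-1228.
(h/3)·[f₀ + 4f₁ + 2f₂ + 4f₃ + 2f₄ + 4f₅ + 2f₆ + 4f₇ + f₈] = 0.166667·(-7322) = -1220.3333.

-1220.3333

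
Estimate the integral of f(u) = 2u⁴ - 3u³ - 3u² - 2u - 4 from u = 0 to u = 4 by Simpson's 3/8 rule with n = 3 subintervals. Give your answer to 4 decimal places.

h = (4 − 0)/3 = 1.333333.
Nodes u₀,…,u₃ = 0, 1.333333, 2.666667, 4.
f(u) = 2u⁴ - 3u³ - 3u² - 2u - 4: f₀=-4, f₁=-12.790123, f₂=13.580247, f₃=260.
(3h/8)·[f₀ + 3f₁ + 3f₂ + f₃] = 0.5·(258.370370) = 129.1852.

129.1852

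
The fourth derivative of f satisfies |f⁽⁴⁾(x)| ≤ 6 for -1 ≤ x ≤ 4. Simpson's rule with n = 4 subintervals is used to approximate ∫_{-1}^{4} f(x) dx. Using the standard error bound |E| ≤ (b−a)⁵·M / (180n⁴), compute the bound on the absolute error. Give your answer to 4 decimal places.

0.4069

|E| ≤ (5)⁵·6 / (180·4⁴) = 18750/46080 = 0.4069.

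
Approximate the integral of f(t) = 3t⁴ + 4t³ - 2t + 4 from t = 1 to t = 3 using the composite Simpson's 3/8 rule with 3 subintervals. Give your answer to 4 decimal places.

h = (3 − 1)/3 = 0.666667.
Nodes t₀,…,t₃ = 1, 1.666667, 2.333333, 3.
f(t) = 3t⁴ + 4t³ - 2t + 4: f₀=9, f₁=42.333333, f₂=139.074074, f₃=349.
(3h/8)·[f₀ + 3f₁ + 3f₂ + f₃] = 0.25·(902.222222) = 225.5556.

225.5556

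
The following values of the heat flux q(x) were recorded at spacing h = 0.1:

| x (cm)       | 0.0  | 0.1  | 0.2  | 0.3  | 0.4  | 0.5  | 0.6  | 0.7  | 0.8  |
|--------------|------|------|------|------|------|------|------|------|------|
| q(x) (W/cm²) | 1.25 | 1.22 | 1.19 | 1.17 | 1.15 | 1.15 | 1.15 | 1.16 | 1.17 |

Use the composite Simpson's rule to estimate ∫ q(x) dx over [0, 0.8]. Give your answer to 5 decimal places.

0.94000

h = 0.1, n = 8.
(h/3)·[y₀ + 4y₁ + 2y₂ + 4y₃ + 2y₄ + 4y₅ + 2y₆ + 4y₇ + y₈] = 0.033333·(28.20) = 0.94000.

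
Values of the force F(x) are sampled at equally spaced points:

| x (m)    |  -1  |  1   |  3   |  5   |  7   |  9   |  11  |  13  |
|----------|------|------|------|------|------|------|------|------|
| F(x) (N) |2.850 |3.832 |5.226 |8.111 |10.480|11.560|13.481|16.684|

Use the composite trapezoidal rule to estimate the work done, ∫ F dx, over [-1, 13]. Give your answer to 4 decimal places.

124.9140

h = 2, n = 7.
(h/2)·[y₀ + 2y₁ + 2y₂ + 2y₃ + 2y₄ + 2y₅ + 2y₆ + y₇] = 1·(124.914) = 124.9140.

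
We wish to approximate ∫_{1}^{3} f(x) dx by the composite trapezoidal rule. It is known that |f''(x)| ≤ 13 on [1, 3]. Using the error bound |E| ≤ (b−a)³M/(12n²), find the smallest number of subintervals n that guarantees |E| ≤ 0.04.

Need 104/(12n²) ≤ 0.04.
n² ≥ 104/(12·0.04) = 216.667 ⇒ n ≥ 14.7196, so the smallest n is 15.

15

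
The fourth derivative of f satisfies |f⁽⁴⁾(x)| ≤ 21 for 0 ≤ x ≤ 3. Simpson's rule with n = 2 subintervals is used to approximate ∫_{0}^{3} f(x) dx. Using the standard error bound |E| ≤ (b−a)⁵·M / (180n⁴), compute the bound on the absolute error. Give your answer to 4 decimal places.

|E| ≤ (3)⁵·21 / (180·2⁴) = 5103/2880 = 1.7719.

1.7719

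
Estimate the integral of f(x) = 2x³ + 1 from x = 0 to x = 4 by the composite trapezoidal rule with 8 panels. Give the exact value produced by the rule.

h = (4 − 0)/8 = 0.5.
Nodes x₀,…,x₈ = 0, 0.5, 1, 1.5, 2, 2.5, 3, 3.5, 4.
f(x) = 2x³ + 1: f₀=1, f₁=1.25, f₂=3, f₃=7.75, f₄=17, f₅=32.25, f₆=55, f₇=86.75, f₈=129.
(h/2)·[f₀ + 2f₁ + 2f₂ + 2f₃ + 2f₄ + 2f₅ + 2f₆ + 2f₇ + f₈] = 0.25·(536) = 134.

134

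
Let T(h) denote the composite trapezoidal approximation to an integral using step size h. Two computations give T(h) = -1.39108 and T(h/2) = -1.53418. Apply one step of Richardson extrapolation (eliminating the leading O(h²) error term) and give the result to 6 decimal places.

R = (4·T(h/2) − T(h)) / 3 = (4·(-1.53418) − (-1.39108))/3 = (-4.74564)/3 = -1.581880.

-1.581880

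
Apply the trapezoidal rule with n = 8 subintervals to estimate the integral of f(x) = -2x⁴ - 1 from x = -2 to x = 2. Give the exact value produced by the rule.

h = (2 − (-2))/8 = 0.5.
Nodes x₀,…,x₈ = -2, -1.5, -1, -0.5, 0, 0.5, 1, 1.5, 2.
f(x) = -2x⁴ - 1: f₀=-33, f₁=-11.125, f₂=-3, f₃=-1.125, f₄=-1, f₅=-1.125, f₆=-3, f₇=-11.125, f₈=-33.
(h/2)·[f₀ + 2f₁ + 2f₂ + 2f₃ + 2f₄ + 2f₅ + 2f₆ + 2f₇ + f₈] = 0.25·(-129) = -32.25.

-32.25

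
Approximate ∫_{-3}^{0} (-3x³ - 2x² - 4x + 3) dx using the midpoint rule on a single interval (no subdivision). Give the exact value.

43.875

M = (b−a)·f(-1.5) = 3·(14.625) = 43.875.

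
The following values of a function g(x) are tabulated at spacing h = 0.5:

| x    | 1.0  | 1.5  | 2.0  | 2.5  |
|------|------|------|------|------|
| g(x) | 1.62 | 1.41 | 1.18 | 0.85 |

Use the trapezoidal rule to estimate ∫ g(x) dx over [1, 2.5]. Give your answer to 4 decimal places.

1.9125

h = 0.5, n = 3.
(h/2)·[y₀ + 2y₁ + 2y₂ + y₃] = 0.25·(7.65) = 1.9125.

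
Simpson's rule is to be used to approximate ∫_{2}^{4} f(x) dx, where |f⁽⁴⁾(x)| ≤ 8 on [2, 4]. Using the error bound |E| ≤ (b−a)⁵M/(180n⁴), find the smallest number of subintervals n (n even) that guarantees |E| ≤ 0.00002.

Need 256/(180n⁴) ≤ 0.00002.
n⁴ ≥ 256/(180·0.00002) = 71111.1 ⇒ n ≥ 16.3299, so the smallest even n is 18. (n must be even for Simpson's rule.)

18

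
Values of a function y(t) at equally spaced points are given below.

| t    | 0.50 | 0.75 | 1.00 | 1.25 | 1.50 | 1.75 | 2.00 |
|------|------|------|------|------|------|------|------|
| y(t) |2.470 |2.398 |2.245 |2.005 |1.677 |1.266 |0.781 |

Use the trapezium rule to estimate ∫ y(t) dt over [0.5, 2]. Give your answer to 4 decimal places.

2.8041

h = 0.25, n = 6.
(h/2)·[y₀ + 2y₁ + 2y₂ + 2y₃ + 2y₄ + 2y₅ + y₆] = 0.125·(22.433) = 2.8041.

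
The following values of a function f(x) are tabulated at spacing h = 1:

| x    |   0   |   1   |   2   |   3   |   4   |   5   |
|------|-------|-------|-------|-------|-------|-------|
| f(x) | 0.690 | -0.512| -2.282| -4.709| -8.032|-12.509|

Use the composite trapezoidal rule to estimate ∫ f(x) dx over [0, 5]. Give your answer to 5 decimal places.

h = 1, n = 5.
(h/2)·[y₀ + 2y₁ + 2y₂ + 2y₃ + 2y₄ + y₅] = 0.5·(-42.889) = -21.44450.

-21.44450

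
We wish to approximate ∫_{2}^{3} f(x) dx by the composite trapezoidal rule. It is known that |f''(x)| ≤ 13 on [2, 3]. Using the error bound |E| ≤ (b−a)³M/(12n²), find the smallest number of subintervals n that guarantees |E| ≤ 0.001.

Need 13/(12n²) ≤ 0.001.
n² ≥ 13/(12·0.001) = 1083.33 ⇒ n ≥ 32.9140, so the smallest n is 33.

33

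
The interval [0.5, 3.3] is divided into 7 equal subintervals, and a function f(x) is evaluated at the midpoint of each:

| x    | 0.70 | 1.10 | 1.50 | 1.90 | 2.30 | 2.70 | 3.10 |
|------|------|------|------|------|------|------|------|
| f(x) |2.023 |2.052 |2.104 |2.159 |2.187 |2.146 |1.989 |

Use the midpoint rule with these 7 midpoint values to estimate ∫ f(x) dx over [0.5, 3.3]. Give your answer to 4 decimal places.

5.8640

h = 0.4, n = 7.
h·[y(m₁) + y(m₂) + y(m₃) + y(m₄) + y(m₅) + y(m₆) + y(m₇)] = 0.4·(14.660) = 5.8640.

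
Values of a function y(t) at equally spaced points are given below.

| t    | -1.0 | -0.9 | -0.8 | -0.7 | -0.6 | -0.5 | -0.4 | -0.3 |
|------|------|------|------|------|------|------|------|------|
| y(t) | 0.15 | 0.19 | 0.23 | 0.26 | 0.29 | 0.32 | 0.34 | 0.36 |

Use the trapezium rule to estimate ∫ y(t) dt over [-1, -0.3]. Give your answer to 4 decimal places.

h = 0.1, n = 7.
(h/2)·[y₀ + 2y₁ + 2y₂ + 2y₃ + 2y₄ + 2y₅ + 2y₆ + y₇] = 0.05·(3.77) = 0.1885.

0.1885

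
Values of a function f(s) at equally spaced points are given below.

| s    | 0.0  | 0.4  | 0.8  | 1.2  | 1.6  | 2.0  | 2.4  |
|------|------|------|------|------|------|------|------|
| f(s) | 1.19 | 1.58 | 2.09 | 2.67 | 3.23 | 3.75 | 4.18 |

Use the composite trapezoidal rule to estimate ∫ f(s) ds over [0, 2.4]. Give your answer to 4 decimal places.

6.4020

h = 0.4, n = 6.
(h/2)·[y₀ + 2y₁ + 2y₂ + 2y₃ + 2y₄ + 2y₅ + y₆] = 0.2·(32.01) = 6.4020.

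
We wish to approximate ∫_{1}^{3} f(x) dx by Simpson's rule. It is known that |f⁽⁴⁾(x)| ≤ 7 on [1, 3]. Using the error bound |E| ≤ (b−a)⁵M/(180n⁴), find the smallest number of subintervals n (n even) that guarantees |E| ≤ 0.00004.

14

Need 224/(180n⁴) ≤ 0.00004.
n⁴ ≥ 224/(180·0.00004) = 31111.1 ⇒ n ≥ 13.2809, so the smallest even n is 14. (n must be even for Simpson's rule.)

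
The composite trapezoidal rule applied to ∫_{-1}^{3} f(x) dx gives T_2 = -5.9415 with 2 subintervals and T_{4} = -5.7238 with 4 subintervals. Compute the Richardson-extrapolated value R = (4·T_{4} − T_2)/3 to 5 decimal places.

R = (4·T_{4} − T_2) / 3 = (4·(-5.7238) − (-5.9415))/3 = (-16.9537)/3 = -5.65123.

-5.65123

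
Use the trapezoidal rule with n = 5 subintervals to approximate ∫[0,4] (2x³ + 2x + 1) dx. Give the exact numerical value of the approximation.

h = (4 − 0)/5 = 0.8.
Nodes x₀,…,x₅ = 0, 0.8, 1.6, 2.4, 3.2, 4.
f(x) = 2x³ + 2x + 1: f₀=1, f₁=3.624, f₂=12.392, f₃=33.448, f₄=72.936, f₅=137.
(h/2)·[f₀ + 2f₁ + 2f₂ + 2f₃ + 2f₄ + f₅] = 0.4·(382.8) = 153.12.

153.12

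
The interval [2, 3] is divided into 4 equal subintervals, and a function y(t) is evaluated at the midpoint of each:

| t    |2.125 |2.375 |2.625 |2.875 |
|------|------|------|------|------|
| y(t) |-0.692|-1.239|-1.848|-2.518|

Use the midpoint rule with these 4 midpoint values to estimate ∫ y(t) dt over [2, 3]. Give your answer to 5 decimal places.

h = 0.25, n = 4.
h·[y(m₁) + y(m₂) + y(m₃) + y(m₄)] = 0.25·(-6.297) = -1.57425.

-1.57425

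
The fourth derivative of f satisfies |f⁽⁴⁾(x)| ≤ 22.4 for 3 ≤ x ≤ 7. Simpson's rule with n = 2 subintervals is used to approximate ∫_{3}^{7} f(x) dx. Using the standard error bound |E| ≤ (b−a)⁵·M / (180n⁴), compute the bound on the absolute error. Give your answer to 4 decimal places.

7.9644

|E| ≤ (4)⁵·22.4 / (180·2⁴) = 22937.6/2880 = 7.9644.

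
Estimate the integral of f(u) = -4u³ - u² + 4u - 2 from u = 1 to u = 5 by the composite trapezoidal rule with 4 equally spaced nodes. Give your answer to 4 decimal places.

h = (5 − 1)/3 = 1.333333.
Nodes u₀,…,u₃ = 1, 2.333333, 3.666667, 5.
f(u) = -4u³ - u² + 4u - 2: f₀=-3, f₁=-48.925926, f₂=-197.962963, f₃=-507.
(h/2)·[f₀ + 2f₁ + 2f₂ + f₃] = 0.666667·(-1003.777778) = -669.1852.

-669.1852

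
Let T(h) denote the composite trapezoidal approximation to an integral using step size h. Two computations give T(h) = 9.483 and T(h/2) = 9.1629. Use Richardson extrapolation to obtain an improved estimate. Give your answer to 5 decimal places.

R = (4·T(h/2) − T(h)) / 3 = (4·9.1629 − 9.483)/3 = (27.1686)/3 = 9.05620.

9.05620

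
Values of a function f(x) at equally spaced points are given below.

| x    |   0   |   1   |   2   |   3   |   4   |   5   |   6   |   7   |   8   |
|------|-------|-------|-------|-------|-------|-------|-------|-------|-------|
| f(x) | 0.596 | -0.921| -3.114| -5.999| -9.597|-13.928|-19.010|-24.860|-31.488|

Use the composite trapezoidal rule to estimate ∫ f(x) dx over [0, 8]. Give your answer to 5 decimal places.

h = 1, n = 8.
(h/2)·[y₀ + 2y₁ + 2y₂ + 2y₃ + 2y₄ + 2y₅ + 2y₆ + 2y₇ + y₈] = 0.5·(-185.750) = -92.87500.

-92.87500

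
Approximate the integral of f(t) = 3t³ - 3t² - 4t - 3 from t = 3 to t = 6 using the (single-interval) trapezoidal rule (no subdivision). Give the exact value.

T = (b−a)/2 · [f(3) + f(6)] = 1.5·[39 + 513] = 828.

828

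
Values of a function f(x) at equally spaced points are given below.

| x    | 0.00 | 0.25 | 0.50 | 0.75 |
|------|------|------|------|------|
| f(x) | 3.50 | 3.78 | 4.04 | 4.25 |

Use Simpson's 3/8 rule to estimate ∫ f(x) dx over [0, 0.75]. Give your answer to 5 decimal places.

h = 0.25, n = 3.
(3h/8)·[y₀ + 3y₁ + 3y₂ + y₃] = 0.09375·(31.21) = 2.92594.

2.92594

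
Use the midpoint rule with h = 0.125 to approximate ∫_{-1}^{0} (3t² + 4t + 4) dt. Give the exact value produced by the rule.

h = (0 − (-1))/8 = 0.125.
Midpoints m₁,…,m₈ = -0.9375, -0.8125, -0.6875, -0.5625, -0.4375, -0.3125, -0.1875, -0.0625.
f(m₁)=2.88671875, f(m₂)=2.73046875, f(m₃)=2.66796875, f(m₄)=2.69921875, f(m₅)=2.82421875, f(m₆)=3.04296875, f(m₇)=3.35546875, f(m₈)=3.76171875.
h·[f(m₁) + f(m₂) + f(m₃) + f(m₄) + f(m₅) + f(m₆) + f(m₇) + f(m₈)] = 0.125·(23.96875) = 2.99609375.

2.99609375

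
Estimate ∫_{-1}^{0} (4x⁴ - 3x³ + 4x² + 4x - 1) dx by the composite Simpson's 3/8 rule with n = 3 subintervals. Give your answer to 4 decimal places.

h = (0 − (-1))/3 = 0.333333.
Nodes x₀,…,x₃ = -1, -0.666667, -0.333333, 0.
f(x) = 4x⁴ - 3x³ + 4x² + 4x - 1: f₀=6, f₁=-0.209877, f₂=-1.728395, f₃=-1.
(3h/8)·[f₀ + 3f₁ + 3f₂ + f₃] = 0.125·(-0.814815) = -0.1019.

-0.1019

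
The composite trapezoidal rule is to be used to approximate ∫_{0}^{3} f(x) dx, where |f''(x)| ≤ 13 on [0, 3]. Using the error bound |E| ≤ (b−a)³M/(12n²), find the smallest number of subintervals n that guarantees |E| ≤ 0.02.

Need 351/(12n²) ≤ 0.02.
n² ≥ 351/(12·0.02) = 1462.5 ⇒ n ≥ 38.2426, so the smallest n is 39.

39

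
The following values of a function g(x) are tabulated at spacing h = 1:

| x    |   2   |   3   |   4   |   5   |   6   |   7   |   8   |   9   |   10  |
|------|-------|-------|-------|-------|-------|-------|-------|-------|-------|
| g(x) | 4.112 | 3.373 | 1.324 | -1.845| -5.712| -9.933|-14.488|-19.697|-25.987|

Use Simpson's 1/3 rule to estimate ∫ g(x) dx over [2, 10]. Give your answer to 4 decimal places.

h = 1, n = 8.
(h/3)·[y₀ + 4y₁ + 2y₂ + 4y₃ + 2y₄ + 4y₅ + 2y₆ + 4y₇ + y₈] = 0.333333·(-172.035) = -57.3450.

-57.3450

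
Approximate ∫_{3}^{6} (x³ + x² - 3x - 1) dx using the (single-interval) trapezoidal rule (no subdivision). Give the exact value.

388.5

T = (b−a)/2 · [f(3) + f(6)] = 1.5·[26 + 233] = 388.5.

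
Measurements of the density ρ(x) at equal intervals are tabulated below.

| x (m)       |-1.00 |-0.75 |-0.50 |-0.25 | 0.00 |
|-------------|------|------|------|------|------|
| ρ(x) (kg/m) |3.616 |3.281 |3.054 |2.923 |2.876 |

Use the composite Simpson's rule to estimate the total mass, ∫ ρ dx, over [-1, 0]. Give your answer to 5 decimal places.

h = 0.25, n = 4.
(h/3)·[y₀ + 4y₁ + 2y₂ + 4y₃ + y₄] = 0.083333·(37.416) = 3.11800.

3.11800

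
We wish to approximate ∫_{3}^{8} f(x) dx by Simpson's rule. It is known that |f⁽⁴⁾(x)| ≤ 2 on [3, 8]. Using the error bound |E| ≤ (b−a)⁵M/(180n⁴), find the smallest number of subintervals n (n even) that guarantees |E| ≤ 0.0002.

22

Need 6250/(180n⁴) ≤ 0.0002.
n⁴ ≥ 6250/(180·0.0002) = 173611 ⇒ n ≥ 20.4124, so the smallest even n is 22. (n must be even for Simpson's rule.)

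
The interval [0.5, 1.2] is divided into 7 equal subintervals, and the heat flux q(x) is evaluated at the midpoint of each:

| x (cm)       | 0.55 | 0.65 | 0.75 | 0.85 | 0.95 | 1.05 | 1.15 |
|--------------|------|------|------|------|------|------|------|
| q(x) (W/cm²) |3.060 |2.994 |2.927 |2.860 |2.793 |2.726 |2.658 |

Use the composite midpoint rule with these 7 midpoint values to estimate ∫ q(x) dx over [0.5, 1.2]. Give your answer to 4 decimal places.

2.0018

h = 0.1, n = 7.
h·[y(m₁) + y(m₂) + y(m₃) + y(m₄) + y(m₅) + y(m₆) + y(m₇)] = 0.1·(20.018) = 2.0018.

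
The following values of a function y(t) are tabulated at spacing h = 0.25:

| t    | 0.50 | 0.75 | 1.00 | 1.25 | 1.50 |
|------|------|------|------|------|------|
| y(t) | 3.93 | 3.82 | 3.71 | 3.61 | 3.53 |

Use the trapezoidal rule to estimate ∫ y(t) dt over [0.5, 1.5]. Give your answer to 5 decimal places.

h = 0.25, n = 4.
(h/2)·[y₀ + 2y₁ + 2y₂ + 2y₃ + y₄] = 0.125·(29.74) = 3.71750.

3.71750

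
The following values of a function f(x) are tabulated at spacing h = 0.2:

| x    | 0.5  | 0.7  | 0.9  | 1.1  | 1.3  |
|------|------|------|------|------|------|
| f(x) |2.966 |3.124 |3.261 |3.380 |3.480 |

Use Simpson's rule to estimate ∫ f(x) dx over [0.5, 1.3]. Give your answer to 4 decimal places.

2.5989

h = 0.2, n = 4.
(h/3)·[y₀ + 4y₁ + 2y₂ + 4y₃ + y₄] = 0.066667·(38.984) = 2.5989.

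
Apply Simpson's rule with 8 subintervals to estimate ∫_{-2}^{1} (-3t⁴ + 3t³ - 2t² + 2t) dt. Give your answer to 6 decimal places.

h = (1 − (-2))/8 = 0.375.
Nodes t₀,…,t₈ = -2, -1.625, -1.25, -0.875, -0.5, -0.125, 0.25, 0.625, 1.
f(t) = -3t⁴ + 3t³ - 2t² + 2t: f₀=-84, f₁=-42.322998046875, f₂=-18.80859375, f₃=-7.049560546875, f₄=-2.0625, f₅=-0.287841796875, f₆=0.41015625, f₇=0.743408203125, f₈=0.
(h/3)·[f₀ + 4f₁ + 2f₂ + 4f₃ + 2f₄ + 4f₅ + 2f₆ + 4f₇ + f₈] = 0.125·(-320.58984375) = -40.073730.

-40.073730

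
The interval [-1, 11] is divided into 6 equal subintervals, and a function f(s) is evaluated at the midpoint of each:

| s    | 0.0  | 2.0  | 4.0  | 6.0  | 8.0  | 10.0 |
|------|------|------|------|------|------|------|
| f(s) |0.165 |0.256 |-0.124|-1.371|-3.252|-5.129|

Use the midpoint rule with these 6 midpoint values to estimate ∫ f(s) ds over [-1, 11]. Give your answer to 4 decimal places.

h = 2, n = 6.
h·[y(m₁) + y(m₂) + y(m₃) + y(m₄) + y(m₅) + y(m₆)] = 2·(-9.455) = -18.9100.

-18.9100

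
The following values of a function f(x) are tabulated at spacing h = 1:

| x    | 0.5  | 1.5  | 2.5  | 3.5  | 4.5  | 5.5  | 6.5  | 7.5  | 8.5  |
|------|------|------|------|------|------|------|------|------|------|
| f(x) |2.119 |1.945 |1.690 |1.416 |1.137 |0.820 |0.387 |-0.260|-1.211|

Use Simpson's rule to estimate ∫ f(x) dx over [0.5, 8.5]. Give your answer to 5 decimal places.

h = 1, n = 8.
(h/3)·[y₀ + 4y₁ + 2y₂ + 4y₃ + 2y₄ + 4y₅ + 2y₆ + 4y₇ + y₈] = 0.333333·(23.020) = 7.67333.

7.67333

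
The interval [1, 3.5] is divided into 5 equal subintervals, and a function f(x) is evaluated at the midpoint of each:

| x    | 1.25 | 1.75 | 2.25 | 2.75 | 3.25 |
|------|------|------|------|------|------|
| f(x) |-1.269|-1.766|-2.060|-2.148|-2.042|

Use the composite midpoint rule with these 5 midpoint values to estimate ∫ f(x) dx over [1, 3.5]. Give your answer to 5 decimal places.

h = 0.5, n = 5.
h·[y(m₁) + y(m₂) + y(m₃) + y(m₄) + y(m₅)] = 0.5·(-9.285) = -4.64250.

-4.64250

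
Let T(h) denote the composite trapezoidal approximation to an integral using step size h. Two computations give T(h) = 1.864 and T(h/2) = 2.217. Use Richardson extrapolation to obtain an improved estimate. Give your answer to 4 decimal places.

2.3347

R = (4·T(h/2) − T(h)) / 3 = (4·2.217 − 1.864)/3 = (7.004)/3 = 2.3347.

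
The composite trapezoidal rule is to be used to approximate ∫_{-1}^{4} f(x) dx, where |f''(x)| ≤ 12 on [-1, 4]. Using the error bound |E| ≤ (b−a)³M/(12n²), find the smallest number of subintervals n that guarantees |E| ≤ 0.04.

Need 1500/(12n²) ≤ 0.04.
n² ≥ 1500/(12·0.04) = 3125 ⇒ n ≥ 55.9017, so the smallest n is 56.

56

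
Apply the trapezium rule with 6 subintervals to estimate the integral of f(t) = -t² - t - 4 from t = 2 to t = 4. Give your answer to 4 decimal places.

h = (4 − 2)/6 = 0.333333.
Nodes t₀,…,t₆ = 2, 2.333333, 2.666667, 3, 3.333333, 3.666667, 4.
f(t) = -t² - t - 4: f₀=-10, f₁=-11.777778, f₂=-13.777778, f₃=-16, f₄=-18.444444, f₅=-21.111111, f₆=-24.
(h/2)·[f₀ + 2f₁ + 2f₂ + 2f₃ + 2f₄ + 2f₅ + f₆] = 0.166667·(-196.222222) = -32.7037.

-32.7037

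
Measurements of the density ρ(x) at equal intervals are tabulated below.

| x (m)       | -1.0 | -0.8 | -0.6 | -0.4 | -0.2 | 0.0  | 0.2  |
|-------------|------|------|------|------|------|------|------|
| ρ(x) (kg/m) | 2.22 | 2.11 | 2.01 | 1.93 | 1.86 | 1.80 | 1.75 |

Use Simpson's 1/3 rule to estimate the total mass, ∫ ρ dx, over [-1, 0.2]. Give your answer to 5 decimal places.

h = 0.2, n = 6.
(h/3)·[y₀ + 4y₁ + 2y₂ + 4y₃ + 2y₄ + 4y₅ + y₆] = 0.066667·(35.07) = 2.33800.

2.33800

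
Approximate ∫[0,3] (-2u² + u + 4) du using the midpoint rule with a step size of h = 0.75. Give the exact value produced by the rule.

-1.21875

h = (3 − 0)/4 = 0.75.
Midpoints m₁,…,m₄ = 0.375, 1.125, 1.875, 2.625.
f(m₁)=4.09375, f(m₂)=2.59375, f(m₃)=-1.15625, f(m₄)=-7.15625.
h·[f(m₁) + f(m₂) + f(m₃) + f(m₄)] = 0.75·(-1.625) = -1.21875.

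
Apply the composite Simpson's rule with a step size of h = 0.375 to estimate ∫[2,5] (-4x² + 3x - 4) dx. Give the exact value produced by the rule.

h = (5 − 2)/8 = 0.375.
Nodes x₀,…,x₈ = 2, 2.375, 2.75, 3.125, 3.5, 3.875, 4.25, 4.625, 5.
f(x) = -4x² + 3x - 4: f₀=-14, f₁=-19.4375, f₂=-26, f₃=-33.6875, f₄=-42.5, f₅=-52.4375, f₆=-63.5, f₇=-75.6875, f₈=-89.
(h/3)·[f₀ + 4f₁ + 2f₂ + 4f₃ + 2f₄ + 4f₅ + 2f₆ + 4f₇ + f₈] = 0.125·(-1092) = -136.5.

-136.5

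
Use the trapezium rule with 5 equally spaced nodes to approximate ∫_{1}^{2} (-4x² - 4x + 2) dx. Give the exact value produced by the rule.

h = (2 − 1)/4 = 0.25.
Nodes x₀,…,x₄ = 1, 1.25, 1.5, 1.75, 2.
f(x) = -4x² - 4x + 2: f₀=-6, f₁=-9.25, f₂=-13, f₃=-17.25, f₄=-22.
(h/2)·[f₀ + 2f₁ + 2f₂ + 2f₃ + f₄] = 0.125·(-107) = -13.375.

-13.375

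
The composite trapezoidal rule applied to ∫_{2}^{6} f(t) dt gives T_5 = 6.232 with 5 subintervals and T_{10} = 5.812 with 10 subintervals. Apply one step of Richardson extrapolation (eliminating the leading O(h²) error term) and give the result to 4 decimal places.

R = (4·T_{10} − T_5) / 3 = (4·5.812 − 6.232)/3 = (17.016)/3 = 5.6720.

5.6720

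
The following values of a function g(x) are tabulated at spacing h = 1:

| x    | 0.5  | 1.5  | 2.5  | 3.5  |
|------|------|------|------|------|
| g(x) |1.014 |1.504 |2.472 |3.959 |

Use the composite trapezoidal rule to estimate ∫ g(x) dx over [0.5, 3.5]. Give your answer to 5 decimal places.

6.46250

h = 1, n = 3.
(h/2)·[y₀ + 2y₁ + 2y₂ + y₃] = 0.5·(12.925) = 6.46250.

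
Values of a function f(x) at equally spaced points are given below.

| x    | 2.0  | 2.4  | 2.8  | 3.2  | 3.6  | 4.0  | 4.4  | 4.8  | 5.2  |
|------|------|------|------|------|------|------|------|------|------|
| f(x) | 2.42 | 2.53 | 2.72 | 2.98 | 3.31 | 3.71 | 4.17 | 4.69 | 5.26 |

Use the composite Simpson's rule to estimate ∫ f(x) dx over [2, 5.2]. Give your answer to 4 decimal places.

11.1627

h = 0.4, n = 8.
(h/3)·[y₀ + 4y₁ + 2y₂ + 4y₃ + 2y₄ + 4y₅ + 2y₆ + 4y₇ + y₈] = 0.133333·(83.72) = 11.1627.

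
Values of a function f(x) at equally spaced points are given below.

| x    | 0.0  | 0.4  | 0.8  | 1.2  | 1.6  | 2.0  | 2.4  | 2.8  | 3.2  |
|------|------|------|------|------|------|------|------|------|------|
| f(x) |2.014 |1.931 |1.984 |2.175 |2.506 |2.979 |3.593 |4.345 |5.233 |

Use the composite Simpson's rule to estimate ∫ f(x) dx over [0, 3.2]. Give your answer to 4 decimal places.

9.2177

h = 0.4, n = 8.
(h/3)·[y₀ + 4y₁ + 2y₂ + 4y₃ + 2y₄ + 4y₅ + 2y₆ + 4y₇ + y₈] = 0.133333·(69.133) = 9.2177.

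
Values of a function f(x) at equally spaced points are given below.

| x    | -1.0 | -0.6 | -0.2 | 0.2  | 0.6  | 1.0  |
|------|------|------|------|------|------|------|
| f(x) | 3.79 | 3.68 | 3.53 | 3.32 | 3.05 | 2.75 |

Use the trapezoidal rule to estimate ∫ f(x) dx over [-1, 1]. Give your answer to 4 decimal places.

6.7400

h = 0.4, n = 5.
(h/2)·[y₀ + 2y₁ + 2y₂ + 2y₃ + 2y₄ + y₅] = 0.2·(33.70) = 6.7400.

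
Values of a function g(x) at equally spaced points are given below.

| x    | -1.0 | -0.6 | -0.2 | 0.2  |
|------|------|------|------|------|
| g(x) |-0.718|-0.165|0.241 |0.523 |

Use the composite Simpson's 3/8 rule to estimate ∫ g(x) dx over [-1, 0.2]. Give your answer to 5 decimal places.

0.00495

h = 0.4, n = 3.
(3h/8)·[y₀ + 3y₁ + 3y₂ + y₃] = 0.15·(0.033) = 0.00495.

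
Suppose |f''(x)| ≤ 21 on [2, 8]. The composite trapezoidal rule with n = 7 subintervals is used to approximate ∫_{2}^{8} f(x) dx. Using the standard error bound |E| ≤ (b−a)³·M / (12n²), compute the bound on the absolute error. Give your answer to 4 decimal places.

|E| ≤ (6)³·21 / (12·7²) = 4536/588 = 7.7143.

7.7143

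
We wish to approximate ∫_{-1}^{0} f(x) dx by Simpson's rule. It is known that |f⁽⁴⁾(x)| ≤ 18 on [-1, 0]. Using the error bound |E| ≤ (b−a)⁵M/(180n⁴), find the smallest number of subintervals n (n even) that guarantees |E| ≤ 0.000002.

16

Need 18/(180n⁴) ≤ 0.000002.
n⁴ ≥ 18/(180·0.000002) = 50000 ⇒ n ≥ 14.9535, so the smallest even n is 16. (n must be even for Simpson's rule.)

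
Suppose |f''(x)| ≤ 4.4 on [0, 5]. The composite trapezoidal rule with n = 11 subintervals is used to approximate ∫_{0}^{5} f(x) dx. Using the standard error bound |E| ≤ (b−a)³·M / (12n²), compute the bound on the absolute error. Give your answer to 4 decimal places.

0.3788

|E| ≤ (5)³·4.4 / (12·11²) = 550/1452 = 0.3788.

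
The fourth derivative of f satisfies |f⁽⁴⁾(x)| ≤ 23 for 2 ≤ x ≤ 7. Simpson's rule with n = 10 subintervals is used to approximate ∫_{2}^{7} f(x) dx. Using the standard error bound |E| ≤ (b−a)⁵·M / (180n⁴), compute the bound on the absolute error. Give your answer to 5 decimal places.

0.03993

|E| ≤ (5)⁵·23 / (180·10⁴) = 71875/1800000 = 0.03993.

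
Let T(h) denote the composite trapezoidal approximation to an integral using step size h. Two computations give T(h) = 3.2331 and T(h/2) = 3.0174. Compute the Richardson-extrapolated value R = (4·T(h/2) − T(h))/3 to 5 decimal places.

2.94550

R = (4·T(h/2) − T(h)) / 3 = (4·3.0174 − 3.2331)/3 = (8.8365)/3 = 2.94550.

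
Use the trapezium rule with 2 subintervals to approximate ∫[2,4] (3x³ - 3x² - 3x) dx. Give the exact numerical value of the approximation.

114

h = (4 − 2)/2 = 1.
Nodes x₀,…,x₂ = 2, 3, 4.
f(x) = 3x³ - 3x² - 3x: f₀=6, f₁=45, f₂=132.
(h/2)·[f₀ + 2f₁ + f₂] = 0.5·(228) = 114.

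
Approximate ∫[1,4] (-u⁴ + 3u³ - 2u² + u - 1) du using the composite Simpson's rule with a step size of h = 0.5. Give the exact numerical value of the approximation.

-50.875

h = (4 − 1)/6 = 0.5.
Nodes u₀,…,u₆ = 1, 1.5, 2, 2.5, 3, 3.5, 4.
f(u) = -u⁴ + 3u³ - 2u² + u - 1: f₀=0, f₁=1.0625, f₂=1, f₃=-3.1875, f₄=-16, f₅=-43.4375, f₆=-93.
(h/3)·[f₀ + 4f₁ + 2f₂ + 4f₃ + 2f₄ + 4f₅ + f₆] = 0.166667·(-305.25) = -50.875.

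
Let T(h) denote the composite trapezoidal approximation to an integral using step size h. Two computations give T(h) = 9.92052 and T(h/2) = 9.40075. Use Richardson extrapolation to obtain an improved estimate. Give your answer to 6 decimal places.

9.227493

R = (4·T(h/2) − T(h)) / 3 = (4·9.40075 − 9.92052)/3 = (27.68248)/3 = 9.227493.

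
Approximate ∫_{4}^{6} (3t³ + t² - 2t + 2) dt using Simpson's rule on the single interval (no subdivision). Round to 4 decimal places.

814.6667

S = (b−a)/6 · [f(4) + 4f(5) + f(6)] = 0.333333·[202 + 4·392 + 674] = 814.6667.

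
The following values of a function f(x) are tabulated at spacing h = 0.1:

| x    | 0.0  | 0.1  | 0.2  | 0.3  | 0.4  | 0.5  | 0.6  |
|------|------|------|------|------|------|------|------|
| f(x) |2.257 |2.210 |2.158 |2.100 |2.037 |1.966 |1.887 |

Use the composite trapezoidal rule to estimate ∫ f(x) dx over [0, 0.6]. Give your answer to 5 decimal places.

h = 0.1, n = 6.
(h/2)·[y₀ + 2y₁ + 2y₂ + 2y₃ + 2y₄ + 2y₅ + y₆] = 0.05·(25.086) = 1.25430.

1.25430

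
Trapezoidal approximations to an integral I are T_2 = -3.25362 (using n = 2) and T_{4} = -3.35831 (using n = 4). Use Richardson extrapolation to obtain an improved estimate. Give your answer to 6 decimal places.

R = (4·T_{4} − T_2) / 3 = (4·(-3.35831) − (-3.25362))/3 = (-10.17962)/3 = -3.393207.

-3.393207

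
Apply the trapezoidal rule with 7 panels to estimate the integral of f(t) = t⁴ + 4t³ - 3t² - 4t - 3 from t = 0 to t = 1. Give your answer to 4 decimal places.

-4.7830

h = (1 − 0)/7 = 0.142857.
Nodes t₀,…,t₇ = 0, 0.142857, 0.285714, 0.428571, 0.571429, 0.714286, 0.857143, 1.
f(t) = t⁴ + 4t³ - 3t² - 4t - 3: f₀=-3, f₁=-3.620575, f₂=-4.287797, f₃=-4.916701, f₄=-5.412328, f₅=-5.669721, f₆=-5.573928, f₇=-5.
(h/2)·[f₀ + 2f₁ + 2f₂ + 2f₃ + 2f₄ + 2f₅ + 2f₆ + f₇] = 0.071429·(-66.962099) = -4.7830.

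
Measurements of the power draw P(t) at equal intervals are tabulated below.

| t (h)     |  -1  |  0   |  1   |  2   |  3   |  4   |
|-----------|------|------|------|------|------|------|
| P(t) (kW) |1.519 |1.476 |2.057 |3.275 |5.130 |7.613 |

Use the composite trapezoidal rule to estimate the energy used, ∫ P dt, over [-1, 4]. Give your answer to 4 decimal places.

h = 1, n = 5.
(h/2)·[y₀ + 2y₁ + 2y₂ + 2y₃ + 2y₄ + y₅] = 0.5·(33.008) = 16.5040.

16.5040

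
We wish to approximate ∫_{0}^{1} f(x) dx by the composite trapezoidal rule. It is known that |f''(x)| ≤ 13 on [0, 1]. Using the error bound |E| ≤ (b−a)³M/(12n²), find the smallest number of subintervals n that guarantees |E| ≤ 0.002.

Need 13/(12n²) ≤ 0.002.
n² ≥ 13/(12·0.002) = 541.667 ⇒ n ≥ 23.2737, so the smallest n is 24.

24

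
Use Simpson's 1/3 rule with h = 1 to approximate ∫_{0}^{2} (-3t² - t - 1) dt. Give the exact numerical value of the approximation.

-12

h = (2 − 0)/2 = 1.
Nodes t₀,…,t₂ = 0, 1, 2.
f(t) = -3t² - t - 1: f₀=-1, f₁=-5, f₂=-15.
(h/3)·[f₀ + 4f₁ + f₂] = 0.333333·(-36) = -12.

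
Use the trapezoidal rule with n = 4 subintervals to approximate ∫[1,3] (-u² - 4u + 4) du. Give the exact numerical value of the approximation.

-16.75

h = (3 − 1)/4 = 0.5.
Nodes u₀,…,u₄ = 1, 1.5, 2, 2.5, 3.
f(u) = -u² - 4u + 4: f₀=-1, f₁=-4.25, f₂=-8, f₃=-12.25, f₄=-17.
(h/2)·[f₀ + 2f₁ + 2f₂ + 2f₃ + f₄] = 0.25·(-67) = -16.75.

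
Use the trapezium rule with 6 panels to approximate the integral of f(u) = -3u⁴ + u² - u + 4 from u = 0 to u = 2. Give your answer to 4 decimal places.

h = (2 − 0)/6 = 0.333333.
Nodes u₀,…,u₆ = 0, 0.333333, 0.666667, 1, 1.333333, 1.666667, 2.
f(u) = -3u⁴ + u² - u + 4: f₀=4, f₁=3.740741, f₂=3.185185, f₃=1, f₄=-5.037037, f₅=-18.037037, f₆=-42.
(h/2)·[f₀ + 2f₁ + 2f₂ + 2f₃ + 2f₄ + 2f₅ + f₆] = 0.166667·(-68.296296) = -11.3827.

-11.3827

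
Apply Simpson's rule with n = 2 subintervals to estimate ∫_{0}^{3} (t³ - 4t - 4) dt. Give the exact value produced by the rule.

-9.75

h = (3 − 0)/2 = 1.5.
Nodes t₀,…,t₂ = 0, 1.5, 3.
f(t) = t³ - 4t - 4: f₀=-4, f₁=-6.625, f₂=11.
(h/3)·[f₀ + 4f₁ + f₂] = 0.5·(-19.5) = -9.75.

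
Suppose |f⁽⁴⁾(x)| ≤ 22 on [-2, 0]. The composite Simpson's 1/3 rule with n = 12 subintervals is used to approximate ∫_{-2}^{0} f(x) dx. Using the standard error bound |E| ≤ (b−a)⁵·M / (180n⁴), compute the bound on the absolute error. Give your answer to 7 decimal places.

|E| ≤ (2)⁵·22 / (180·12⁴) = 704/3732480 = 0.0001886.

0.0001886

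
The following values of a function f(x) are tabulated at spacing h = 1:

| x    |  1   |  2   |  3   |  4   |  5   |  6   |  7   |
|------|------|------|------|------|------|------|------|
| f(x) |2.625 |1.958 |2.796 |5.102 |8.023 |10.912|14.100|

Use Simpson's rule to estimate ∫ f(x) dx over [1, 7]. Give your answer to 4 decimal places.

36.7503

h = 1, n = 6.
(h/3)·[y₀ + 4y₁ + 2y₂ + 4y₃ + 2y₄ + 4y₅ + y₆] = 0.333333·(110.251) = 36.7503.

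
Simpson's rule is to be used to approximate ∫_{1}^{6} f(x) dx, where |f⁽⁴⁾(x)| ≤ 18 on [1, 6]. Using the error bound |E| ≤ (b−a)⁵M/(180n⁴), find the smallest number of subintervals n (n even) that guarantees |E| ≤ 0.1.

8

Need 56250/(180n⁴) ≤ 0.1.
n⁴ ≥ 56250/(180·0.1) = 3125 ⇒ n ≥ 7.4767, so the smallest even n is 8. (n must be even for Simpson's rule.)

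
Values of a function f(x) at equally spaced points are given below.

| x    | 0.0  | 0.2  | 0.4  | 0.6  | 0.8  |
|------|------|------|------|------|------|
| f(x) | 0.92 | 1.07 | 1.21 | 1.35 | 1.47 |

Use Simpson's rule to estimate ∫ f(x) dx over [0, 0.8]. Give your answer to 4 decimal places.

h = 0.2, n = 4.
(h/3)·[y₀ + 4y₁ + 2y₂ + 4y₃ + y₄] = 0.066667·(14.49) = 0.9660.

0.9660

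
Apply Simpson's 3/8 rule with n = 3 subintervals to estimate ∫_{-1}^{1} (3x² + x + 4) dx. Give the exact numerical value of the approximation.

h = (1 − (-1))/3 = 0.666667.
Nodes x₀,…,x₃ = -1, -0.333333, 0.333333, 1.
f(x) = 3x² + x + 4: f₀=6, f₁=4, f₂=4.666667, f₃=8.
(3h/8)·[f₀ + 3f₁ + 3f₂ + f₃] = 0.25·(40) = 10.

10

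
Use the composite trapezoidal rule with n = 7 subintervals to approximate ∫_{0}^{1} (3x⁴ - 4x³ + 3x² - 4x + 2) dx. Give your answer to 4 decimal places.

0.6102

h = (1 − 0)/7 = 0.142857.
Nodes x₀,…,x₇ = 0, 0.142857, 0.285714, 0.428571, 0.571429, 0.714286, 0.857143, 1.
f(x) = 3x⁴ - 4x³ + 3x² - 4x + 2: f₀=2, f₁=1.479384, f₂=1.028738, f₃=0.623074, f₄=0.267389, f₅=-0.003332, f₆=-0.124115, f₇=0.
(h/2)·[f₀ + 2f₁ + 2f₂ + 2f₃ + 2f₄ + 2f₅ + 2f₆ + f₇] = 0.071429·(8.542274) = 0.6102.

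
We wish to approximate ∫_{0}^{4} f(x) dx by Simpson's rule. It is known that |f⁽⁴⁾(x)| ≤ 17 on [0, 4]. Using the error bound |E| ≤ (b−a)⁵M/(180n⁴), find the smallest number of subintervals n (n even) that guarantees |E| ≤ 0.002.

16

Need 17408/(180n⁴) ≤ 0.002.
n⁴ ≥ 17408/(180·0.002) = 48355.6 ⇒ n ≥ 14.8290, so the smallest even n is 16. (n must be even for Simpson's rule.)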